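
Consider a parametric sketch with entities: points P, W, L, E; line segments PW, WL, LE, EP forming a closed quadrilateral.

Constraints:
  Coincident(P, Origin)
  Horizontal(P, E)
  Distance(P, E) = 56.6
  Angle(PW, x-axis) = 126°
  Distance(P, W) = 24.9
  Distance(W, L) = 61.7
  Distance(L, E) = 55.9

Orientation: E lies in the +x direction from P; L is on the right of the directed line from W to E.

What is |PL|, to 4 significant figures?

37.35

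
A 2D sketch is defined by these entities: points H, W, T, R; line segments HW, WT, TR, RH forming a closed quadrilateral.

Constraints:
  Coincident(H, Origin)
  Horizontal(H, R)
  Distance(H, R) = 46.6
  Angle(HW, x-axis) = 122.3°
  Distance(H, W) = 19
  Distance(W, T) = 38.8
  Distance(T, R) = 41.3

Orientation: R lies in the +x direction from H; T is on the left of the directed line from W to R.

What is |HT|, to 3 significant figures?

42.0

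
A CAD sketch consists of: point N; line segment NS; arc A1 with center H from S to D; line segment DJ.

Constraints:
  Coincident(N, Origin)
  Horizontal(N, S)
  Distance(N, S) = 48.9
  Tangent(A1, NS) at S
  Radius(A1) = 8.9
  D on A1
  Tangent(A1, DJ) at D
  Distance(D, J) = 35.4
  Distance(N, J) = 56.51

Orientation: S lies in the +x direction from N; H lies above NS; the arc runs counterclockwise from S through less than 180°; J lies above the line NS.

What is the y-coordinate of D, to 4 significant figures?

13.89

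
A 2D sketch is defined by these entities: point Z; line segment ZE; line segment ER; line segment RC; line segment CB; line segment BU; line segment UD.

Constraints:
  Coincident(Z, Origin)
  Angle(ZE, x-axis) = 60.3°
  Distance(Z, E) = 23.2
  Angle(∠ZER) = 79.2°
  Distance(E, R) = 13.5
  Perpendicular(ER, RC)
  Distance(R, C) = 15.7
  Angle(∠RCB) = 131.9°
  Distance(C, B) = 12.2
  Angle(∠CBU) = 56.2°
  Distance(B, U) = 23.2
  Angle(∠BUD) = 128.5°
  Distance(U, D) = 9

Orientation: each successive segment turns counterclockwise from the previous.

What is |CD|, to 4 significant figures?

22.23

Z is at the origin; ZE runs at 60.3° with length 23.2, so E = (11.49, 20.15). ∠ZER = 79.2° gives ER at 161.1° from the x-axis; with |ER| = 13.5, R = (-1.278, 24.53). The perpendicularity gives RC at right angles to ER, so RC runs at -108.9°; with |RC| = 15.7, C = (-6.363, 9.672). ∠RCB = 131.9° gives CB at -60.80° from the x-axis; with |CB| = 12.2, B = (-0.4111, -0.9781). ∠CBU = 56.2° gives BU at 63.00° from the x-axis; with |BU| = 23.2, U = (10.12, 19.69). ∠BUD = 128.5° gives UD at 114.5° from the x-axis; with |UD| = 9.0, D = (6.389, 27.88). Then |CD| = |D − C| = 22.23.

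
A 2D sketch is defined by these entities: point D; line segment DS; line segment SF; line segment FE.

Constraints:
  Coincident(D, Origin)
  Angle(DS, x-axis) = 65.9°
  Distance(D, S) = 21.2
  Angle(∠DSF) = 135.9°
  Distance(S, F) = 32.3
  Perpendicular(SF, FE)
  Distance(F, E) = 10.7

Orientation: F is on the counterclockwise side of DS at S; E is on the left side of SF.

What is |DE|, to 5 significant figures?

47.697

D is at the origin; DS runs at 65.9° with length 21.2, so S = 21.2·(cos 65.9°, sin 65.9°) = (8.6566, 19.352). ∠DSF = 135.9°, so SF runs at 65.9° + (180° − 135.9°) = 110.00° from the x-axis; with |SF| = 32.3, F = S + 32.3·(cos 110.00°, sin 110.00°) = (-2.3906, 49.704). The perpendicularity gives FE at right angles to SF; with |FE| = 10.7 on the left of SF, E = F + 10.7·(-0.93969, -0.34202) = (-12.445, 46.045). Then |DE| = |E − D| = 47.697.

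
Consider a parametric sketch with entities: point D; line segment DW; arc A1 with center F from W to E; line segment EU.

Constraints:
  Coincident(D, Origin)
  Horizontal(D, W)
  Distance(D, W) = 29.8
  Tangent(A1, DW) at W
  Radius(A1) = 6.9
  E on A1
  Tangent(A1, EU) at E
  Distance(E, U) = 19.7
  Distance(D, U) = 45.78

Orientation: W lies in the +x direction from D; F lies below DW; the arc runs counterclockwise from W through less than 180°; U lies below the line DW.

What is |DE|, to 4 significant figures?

27.10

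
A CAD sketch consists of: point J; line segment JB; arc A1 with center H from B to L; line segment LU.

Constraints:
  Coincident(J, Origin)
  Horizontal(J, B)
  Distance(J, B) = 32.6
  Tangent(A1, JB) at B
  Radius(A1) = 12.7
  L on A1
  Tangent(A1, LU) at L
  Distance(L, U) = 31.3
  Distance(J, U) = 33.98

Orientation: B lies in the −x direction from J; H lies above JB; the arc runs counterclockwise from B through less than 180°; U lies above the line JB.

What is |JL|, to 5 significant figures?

22.516

J is at the origin; J and B share the same y with |JB| = 32.6 and B on the −x side, so B = (-32.600, 0.0000). Since A1 is tangent to JB there, HB ⟂ JB, so H = B + (0, 12.7) = (-32.600, 12.700). Since HL ⟂ LU (tangency), |HU| = √(12.7² + 31.3²) = 33.778 regardless of where L sits on A1. So U lies on both circle(J, 33.98) and circle(H, 33.778); the above-JB intersection is U = (-5.9502, 33.455). L is the foot of the tangent from U: L = (-21.602, 6.3493).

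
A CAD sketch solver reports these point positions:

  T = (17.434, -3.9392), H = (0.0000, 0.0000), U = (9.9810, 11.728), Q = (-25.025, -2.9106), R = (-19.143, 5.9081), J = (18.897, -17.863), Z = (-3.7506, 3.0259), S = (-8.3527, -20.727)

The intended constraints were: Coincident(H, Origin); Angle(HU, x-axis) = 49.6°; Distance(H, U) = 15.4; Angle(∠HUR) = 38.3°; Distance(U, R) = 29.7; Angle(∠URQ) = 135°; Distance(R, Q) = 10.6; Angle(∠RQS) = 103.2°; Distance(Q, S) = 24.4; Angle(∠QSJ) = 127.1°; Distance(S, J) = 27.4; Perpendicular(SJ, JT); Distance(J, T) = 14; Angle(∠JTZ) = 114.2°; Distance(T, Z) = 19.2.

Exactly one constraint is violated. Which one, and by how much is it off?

Distance(T, Z) = 19.2 — off by 3.10.

H = (0.00, 0.00) ✓; HU at 49.60° ✓; |HU| = 15.40 ✓; ∠HUR = 38.30° ✓; |UR| = 29.70 ✓; ∠URQ = 135.0° ✓; |RQ| = 10.60 ✓; ∠RQS = 103.2° ✓; |QS| = 24.40 ✓; ∠QSJ = 127.1° ✓; |SJ| = 27.40 ✓; ∠(SJ, JT) = 90.00° ✓; |JT| = 14.00 ✓; ∠JTZ = 114.2° ✓; |TZ| = 22.30 ✗.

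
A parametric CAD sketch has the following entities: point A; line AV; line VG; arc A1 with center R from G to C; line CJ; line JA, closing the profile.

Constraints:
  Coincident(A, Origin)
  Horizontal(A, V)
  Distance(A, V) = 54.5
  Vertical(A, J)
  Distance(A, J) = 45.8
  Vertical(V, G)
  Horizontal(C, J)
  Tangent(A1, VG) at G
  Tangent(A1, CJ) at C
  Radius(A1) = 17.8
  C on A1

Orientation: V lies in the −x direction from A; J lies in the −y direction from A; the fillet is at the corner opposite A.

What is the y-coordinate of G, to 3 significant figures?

-28.0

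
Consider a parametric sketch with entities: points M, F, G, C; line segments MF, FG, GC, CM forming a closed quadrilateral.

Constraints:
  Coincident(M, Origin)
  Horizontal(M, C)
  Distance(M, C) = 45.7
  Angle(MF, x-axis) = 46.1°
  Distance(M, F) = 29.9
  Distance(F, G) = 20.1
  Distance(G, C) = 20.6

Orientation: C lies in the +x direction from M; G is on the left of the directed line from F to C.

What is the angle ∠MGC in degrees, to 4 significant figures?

77.71°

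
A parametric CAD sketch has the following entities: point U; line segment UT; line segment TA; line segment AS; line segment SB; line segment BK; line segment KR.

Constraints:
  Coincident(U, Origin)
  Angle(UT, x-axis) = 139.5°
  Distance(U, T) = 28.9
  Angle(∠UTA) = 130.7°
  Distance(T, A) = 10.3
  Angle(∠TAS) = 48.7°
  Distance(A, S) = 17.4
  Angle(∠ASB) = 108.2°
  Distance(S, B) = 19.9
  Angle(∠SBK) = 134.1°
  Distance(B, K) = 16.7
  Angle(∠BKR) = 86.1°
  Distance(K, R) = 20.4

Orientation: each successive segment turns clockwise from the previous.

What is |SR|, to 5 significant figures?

29.785

∠SBK = 134.1° gives BK at -158.80° from the x-axis; with |BK| = 16.7, K = (-32.213, -6.7401). ∠BKR = 86.1° gives KR at 107.30° from the x-axis; with |KR| = 20.4, R = (-38.280, 12.737). Then |SR| = |R − S| = 29.785.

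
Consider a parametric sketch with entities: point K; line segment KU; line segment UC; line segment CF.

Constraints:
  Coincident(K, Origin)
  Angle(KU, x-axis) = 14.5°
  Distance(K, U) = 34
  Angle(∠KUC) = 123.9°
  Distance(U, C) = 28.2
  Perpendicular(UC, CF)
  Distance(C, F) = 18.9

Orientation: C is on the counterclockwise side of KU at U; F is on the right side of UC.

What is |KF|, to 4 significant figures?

66.67

K is at the origin; KU runs at 14.5° with length 34.0, so U = 34.0·(cos 14.5°, sin 14.5°) = (32.92, 8.513). ∠KUC = 123.9°, so UC runs at 14.5° + (180° − 123.9°) = 70.60° from the x-axis; with |UC| = 28.2, C = U + 28.2·(cos 70.60°, sin 70.60°) = (42.28, 35.11). The perpendicularity gives CF at right angles to UC; with |CF| = 18.9 on the right of UC, F = C + 18.9·(0.9432, -0.3322) = (60.11, 28.83). Then |KF| = |F − K| = 66.67.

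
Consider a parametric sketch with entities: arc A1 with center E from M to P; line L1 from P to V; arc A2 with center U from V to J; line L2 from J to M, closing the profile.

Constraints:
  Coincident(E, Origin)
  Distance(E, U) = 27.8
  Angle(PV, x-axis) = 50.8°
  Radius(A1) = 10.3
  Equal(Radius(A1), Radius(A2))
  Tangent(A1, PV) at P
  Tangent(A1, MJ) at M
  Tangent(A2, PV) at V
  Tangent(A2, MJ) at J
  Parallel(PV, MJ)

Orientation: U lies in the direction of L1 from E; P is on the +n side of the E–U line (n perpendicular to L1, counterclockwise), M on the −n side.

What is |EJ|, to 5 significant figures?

29.647

The slot axis is L1's direction at 50.8°, so u = (cos 50.8°, sin 50.8°) = (0.63203, 0.77494) and n = (−sin 50.8°, cos 50.8°) = (-0.77494, 0.63203). E is at the origin and U lies 27.8 along u from E, so U = 27.8·u = (17.570, 21.543). Tangency of A1 to both parallel lines with radius 10.3 puts P and M at E ± 10.3·n: P = (-7.9819, 6.5099), M = (7.9819, -6.5099). Equal radii place V and J the same way about U: V = U + 10.3·n = (9.5885, 28.053), J = U − 10.3·n = (25.552, 15.034). Then |EJ| = |J − E| = 29.647.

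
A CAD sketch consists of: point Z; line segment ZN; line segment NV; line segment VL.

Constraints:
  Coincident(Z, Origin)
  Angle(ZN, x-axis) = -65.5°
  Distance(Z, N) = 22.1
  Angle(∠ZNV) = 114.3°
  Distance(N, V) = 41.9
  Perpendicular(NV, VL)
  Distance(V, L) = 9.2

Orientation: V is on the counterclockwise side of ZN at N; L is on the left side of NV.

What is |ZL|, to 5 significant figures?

52.155

∠ZNV = 114.3°, so NV runs at -65.5° + (180° − 114.3°) = 0.20000° from the x-axis; with |NV| = 41.9, V = N + 41.9·(cos 0.20000°, sin 0.20000°) = (51.064, -19.964). The perpendicularity gives VL at right angles to NV; with |VL| = 9.2 on the left of NV, L = V + 9.2·(-0.0034907, 0.99999) = (51.032, -10.764). Then |ZL| = |L − Z| = 52.155.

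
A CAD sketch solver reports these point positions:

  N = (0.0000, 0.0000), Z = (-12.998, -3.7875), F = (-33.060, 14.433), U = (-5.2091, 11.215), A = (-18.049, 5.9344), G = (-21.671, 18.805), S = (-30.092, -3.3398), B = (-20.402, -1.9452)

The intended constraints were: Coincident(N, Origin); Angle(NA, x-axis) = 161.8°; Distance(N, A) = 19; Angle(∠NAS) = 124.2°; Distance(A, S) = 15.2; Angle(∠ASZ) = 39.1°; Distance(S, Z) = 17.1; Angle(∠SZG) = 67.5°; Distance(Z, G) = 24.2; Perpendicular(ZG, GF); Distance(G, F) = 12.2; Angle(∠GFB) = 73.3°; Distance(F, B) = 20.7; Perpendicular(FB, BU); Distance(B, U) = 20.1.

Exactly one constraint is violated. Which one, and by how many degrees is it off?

Perpendicular(FB, BU) — off by 3.20°.

N = (0.00, 0.00) ✓; NA at 161.8° ✓; |NA| = 19.00 ✓; ∠NAS = 124.2° ✓; |AS| = 15.20 ✓; ∠ASZ = 39.10° ✓; |SZ| = 17.10 ✓; ∠SZG = 67.50° ✓; |ZG| = 24.20 ✓; ∠(ZG, GF) = 90.00° ✓; |GF| = 12.20 ✓; ∠GFB = 73.30° ✓; |FB| = 20.70 ✓; ∠(FB, BU) = 93.20° ✗; |BU| = 20.10 ✓.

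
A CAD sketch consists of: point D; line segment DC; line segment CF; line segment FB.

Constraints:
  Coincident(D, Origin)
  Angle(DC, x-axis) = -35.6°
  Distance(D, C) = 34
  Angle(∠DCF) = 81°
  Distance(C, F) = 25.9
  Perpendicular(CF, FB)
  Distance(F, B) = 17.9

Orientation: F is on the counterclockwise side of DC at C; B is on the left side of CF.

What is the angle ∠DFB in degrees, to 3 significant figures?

31.5°

∠DCF = 81.0°, so CF runs at -35.6° + (180° − 81.0°) = 63.4° from the x-axis; with |CF| = 25.9, F = C + 25.9·(cos 63.4°, sin 63.4°) = (39.2, 3.37). The perpendicularity gives FB at right angles to CF; with |FB| = 17.9 on the left of CF, B = F + 17.9·(-0.894, 0.448) = (23.2, 11.4). Then cos ∠DFB = FD·FB / (|FD||FB|), giving 31.5°.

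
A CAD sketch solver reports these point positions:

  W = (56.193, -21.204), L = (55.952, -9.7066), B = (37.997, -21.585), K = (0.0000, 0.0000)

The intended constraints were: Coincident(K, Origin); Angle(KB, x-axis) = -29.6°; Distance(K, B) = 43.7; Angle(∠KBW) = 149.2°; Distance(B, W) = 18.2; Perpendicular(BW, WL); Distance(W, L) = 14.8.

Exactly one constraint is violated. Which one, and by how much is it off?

Distance(W, L) = 14.8 — off by 3.30.

K = (0.00, 0.00) ✓; KB at -29.60° ✓; |KB| = 43.70 ✓; ∠KBW = 149.2° ✓; |BW| = 18.20 ✓; ∠(BW, WL) = 90.00° ✓; |WL| = 11.50 ✗.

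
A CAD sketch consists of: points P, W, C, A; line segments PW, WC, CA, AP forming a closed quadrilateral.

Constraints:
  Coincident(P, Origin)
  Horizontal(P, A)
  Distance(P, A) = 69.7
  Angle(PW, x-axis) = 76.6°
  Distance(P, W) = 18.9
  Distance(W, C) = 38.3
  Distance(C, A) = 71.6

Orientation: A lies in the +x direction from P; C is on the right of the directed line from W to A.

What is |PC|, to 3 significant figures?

19.8

Checks: P = (0.00, 0.00) ✓; |WC| = 38.30 ✓; |CA| = 71.60 ✓.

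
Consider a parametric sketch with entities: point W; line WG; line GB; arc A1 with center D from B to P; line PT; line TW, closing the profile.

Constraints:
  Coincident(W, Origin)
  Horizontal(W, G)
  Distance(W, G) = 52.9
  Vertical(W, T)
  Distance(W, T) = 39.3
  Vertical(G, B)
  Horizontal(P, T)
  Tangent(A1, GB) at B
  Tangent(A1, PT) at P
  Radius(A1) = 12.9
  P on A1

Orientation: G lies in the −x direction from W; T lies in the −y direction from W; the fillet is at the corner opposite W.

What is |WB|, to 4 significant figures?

59.12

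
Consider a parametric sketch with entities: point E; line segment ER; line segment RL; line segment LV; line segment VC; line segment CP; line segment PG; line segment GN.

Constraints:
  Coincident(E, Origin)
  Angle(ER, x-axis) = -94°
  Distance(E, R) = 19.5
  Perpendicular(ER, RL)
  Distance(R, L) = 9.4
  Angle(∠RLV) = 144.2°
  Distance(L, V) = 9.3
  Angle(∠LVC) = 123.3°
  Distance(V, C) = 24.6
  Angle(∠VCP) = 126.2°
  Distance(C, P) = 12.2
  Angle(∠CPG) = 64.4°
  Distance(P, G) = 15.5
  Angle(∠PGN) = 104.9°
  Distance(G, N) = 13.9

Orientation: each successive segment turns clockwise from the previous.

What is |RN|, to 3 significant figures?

22.9

∠CPG = 64.4° gives PG at -85.9° from the x-axis; with |PG| = 15.5, G = (-3.39, 2.18). ∠PGN = 104.9° gives GN at -161° from the x-axis; with |GN| = 13.9, N = (-16.5, -2.34). Then |RN| = |N − R| = 22.9.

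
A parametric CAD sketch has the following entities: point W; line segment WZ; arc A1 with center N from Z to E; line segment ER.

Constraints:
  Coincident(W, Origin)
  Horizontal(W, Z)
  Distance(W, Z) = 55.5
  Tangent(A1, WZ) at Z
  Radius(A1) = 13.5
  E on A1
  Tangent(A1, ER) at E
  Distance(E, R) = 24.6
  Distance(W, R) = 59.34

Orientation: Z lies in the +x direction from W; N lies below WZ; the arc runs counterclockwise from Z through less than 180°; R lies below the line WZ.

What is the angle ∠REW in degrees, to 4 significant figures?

115.0°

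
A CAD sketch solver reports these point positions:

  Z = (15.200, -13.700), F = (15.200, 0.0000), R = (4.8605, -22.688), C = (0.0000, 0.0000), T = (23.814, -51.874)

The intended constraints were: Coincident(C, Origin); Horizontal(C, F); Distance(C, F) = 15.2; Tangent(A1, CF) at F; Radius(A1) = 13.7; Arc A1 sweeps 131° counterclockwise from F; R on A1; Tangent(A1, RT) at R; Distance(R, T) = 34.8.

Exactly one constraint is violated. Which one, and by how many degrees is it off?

Tangent(A1, RT) at R — off by 8.00°.

C = (0.00, 0.00) ✓; C.y = 0.00, F.y = 0.00 ✓; |CF| = 15.20 ✓; ∠(ZF, FC) = 90.00° ✓; |ZF| = 13.70 ✓; bearing(Z→R) − bearing(Z→F) = 131.0° ✓; |ZR| = 13.70 ✓; ∠(ZR, RT) = 98.00° ✗; |RT| = 34.80 ✓.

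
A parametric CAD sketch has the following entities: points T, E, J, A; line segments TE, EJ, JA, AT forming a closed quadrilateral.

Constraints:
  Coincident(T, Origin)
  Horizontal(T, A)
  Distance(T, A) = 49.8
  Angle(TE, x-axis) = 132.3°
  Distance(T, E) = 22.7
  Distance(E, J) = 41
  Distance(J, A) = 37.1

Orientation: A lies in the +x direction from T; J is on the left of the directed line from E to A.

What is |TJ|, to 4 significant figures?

36.44

Checks: |EJ| = 41.00 ✓; |JA| = 37.10 ✓.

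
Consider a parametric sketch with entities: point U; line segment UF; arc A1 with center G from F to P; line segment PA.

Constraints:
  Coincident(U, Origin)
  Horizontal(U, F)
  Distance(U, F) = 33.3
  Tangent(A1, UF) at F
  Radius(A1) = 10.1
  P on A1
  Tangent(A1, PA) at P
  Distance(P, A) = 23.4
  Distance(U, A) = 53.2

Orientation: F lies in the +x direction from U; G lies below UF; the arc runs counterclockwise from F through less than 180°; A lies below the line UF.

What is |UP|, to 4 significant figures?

30.41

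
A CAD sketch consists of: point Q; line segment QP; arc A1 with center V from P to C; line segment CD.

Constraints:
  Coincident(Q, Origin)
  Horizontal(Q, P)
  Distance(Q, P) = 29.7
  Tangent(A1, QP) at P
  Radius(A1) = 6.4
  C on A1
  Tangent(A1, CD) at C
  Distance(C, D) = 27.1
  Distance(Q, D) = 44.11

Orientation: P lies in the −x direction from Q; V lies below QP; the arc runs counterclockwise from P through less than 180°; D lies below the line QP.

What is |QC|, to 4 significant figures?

36.76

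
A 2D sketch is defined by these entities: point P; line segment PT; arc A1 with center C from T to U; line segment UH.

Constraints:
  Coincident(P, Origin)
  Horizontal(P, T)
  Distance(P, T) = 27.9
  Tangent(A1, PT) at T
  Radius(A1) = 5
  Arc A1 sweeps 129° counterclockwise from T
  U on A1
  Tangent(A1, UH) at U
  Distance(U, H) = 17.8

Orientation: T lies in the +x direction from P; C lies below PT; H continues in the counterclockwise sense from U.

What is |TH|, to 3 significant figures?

23.2

P is at the origin; PT is horizontal with |PT| = 27.9 and T on the +x side, so T = (27.9, 0.00). Since A1 is tangent to PT there, CT ⟂ PT, so C = T + (0, -5) = (27.9, -5.00). On A1, T sits at bearing 90° from C; a 129° counterclockwise sweep puts U at bearing 219°, so U = C + 5.0·(cos 219°, sin 219°) = (24.0, -8.15). A1 meets UH tangentially, so CU is at right angles to UH, so UH runs along (−sin 219°, cos 219°); with |UH| = 17.8, H = (35.2, -22.0). Then |TH| = |H − T| = 23.2.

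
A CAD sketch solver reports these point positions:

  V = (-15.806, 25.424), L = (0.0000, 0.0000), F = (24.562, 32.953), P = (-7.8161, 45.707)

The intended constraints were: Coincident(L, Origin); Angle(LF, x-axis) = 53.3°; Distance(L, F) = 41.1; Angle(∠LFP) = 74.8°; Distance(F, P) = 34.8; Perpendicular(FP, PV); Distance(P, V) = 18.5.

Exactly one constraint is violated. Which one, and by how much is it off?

Distance(P, V) = 18.5 — off by 3.30.

L = (0.00, 0.00) ✓; LF at 53.30° ✓; |LF| = 41.10 ✓; ∠LFP = 74.80° ✓; |FP| = 34.80 ✓; ∠(FP, PV) = 90.00° ✓; |PV| = 21.80 ✗.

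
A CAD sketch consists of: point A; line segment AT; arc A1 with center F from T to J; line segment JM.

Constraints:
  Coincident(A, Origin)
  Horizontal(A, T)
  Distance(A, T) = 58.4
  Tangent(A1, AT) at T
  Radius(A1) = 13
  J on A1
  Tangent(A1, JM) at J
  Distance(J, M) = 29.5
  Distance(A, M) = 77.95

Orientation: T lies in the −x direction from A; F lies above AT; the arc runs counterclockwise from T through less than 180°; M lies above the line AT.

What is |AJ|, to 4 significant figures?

51.65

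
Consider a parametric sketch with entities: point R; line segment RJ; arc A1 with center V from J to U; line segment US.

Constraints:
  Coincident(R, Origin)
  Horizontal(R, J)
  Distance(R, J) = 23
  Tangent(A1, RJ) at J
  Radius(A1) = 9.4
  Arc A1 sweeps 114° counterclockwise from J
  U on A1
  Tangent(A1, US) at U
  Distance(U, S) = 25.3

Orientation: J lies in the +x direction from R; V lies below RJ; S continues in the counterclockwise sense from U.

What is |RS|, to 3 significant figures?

43.9

R is at the origin; RJ is horizontal with |RJ| = 23.0 and J on the +x side, so J = (23.0, 0.00). Tangency of A1 to RJ means the radius VJ is perpendicular to RJ, so V = J + (0, -9.4) = (23.0, -9.40). On A1, J sits at bearing 90° from V; a 114° counterclockwise sweep puts U at bearing 204°, so U = V + 9.4·(cos 204°, sin 204°) = (14.4, -13.2). The tangent condition forces VU to be normal to US, so US runs along (−sin 204°, cos 204°); with |US| = 25.3, S = (24.7, -36.3). Then |RS| = |S − R| = 43.9.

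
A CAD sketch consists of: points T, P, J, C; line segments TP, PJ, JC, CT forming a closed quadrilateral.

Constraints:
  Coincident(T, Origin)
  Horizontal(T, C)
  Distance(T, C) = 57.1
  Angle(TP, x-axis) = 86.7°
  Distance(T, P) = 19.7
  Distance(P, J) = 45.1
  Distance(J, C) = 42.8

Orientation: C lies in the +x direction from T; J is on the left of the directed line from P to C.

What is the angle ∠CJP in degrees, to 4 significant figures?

84.85°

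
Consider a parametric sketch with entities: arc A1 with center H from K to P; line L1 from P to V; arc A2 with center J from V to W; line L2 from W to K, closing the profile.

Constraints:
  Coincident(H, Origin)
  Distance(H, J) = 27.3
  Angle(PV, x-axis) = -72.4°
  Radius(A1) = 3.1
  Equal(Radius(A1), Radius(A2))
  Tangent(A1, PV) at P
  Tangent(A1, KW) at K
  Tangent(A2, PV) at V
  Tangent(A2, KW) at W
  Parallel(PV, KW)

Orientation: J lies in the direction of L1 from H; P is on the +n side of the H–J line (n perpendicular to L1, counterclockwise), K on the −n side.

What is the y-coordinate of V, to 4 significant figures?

-25.08

Tangency of A1 to both parallel lines with radius 3.1 puts P and K at H ± 3.1·n: P = (2.955, 0.9373), K = (-2.955, -0.9373). Equal radii place V and W the same way about J: V = J + 3.1·n = (11.21, -25.08), W = J − 3.1·n = (5.300, -26.96). So V.y = -25.08.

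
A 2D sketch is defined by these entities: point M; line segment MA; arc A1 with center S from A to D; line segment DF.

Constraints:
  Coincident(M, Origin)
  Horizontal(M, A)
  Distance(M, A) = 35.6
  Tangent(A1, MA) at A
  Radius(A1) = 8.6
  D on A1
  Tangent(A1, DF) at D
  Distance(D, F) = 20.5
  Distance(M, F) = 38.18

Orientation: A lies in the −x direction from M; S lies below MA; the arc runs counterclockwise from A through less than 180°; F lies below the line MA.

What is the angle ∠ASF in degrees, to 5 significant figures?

153.00°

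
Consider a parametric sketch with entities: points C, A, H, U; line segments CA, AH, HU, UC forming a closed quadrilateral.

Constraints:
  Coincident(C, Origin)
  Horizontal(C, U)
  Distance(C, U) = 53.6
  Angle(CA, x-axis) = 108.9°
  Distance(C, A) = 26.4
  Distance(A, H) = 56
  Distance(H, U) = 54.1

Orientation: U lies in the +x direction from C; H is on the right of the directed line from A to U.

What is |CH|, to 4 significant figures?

29.63

Checks: C.y = 0.00, U.y = 0.00 ✓; |AH| = 56.00 ✓; |HU| = 54.10 ✓.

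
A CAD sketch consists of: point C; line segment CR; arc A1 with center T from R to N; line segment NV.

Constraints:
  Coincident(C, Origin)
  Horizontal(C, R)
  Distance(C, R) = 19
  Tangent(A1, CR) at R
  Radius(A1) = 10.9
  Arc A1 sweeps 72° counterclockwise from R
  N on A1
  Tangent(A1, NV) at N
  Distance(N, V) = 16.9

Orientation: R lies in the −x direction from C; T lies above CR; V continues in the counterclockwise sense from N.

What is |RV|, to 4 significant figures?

28.29

On A1, R sits at bearing -90° from T; a 72° counterclockwise sweep puts N at bearing -18°, so N = T + 10.9·(cos -18°, sin -18°) = (-8.633, 7.532). Tangency of A1 to NV means the radius TN is perpendicular to NV, so NV runs along (−sin -18°, cos -18°); with |NV| = 16.9, V = (-3.411, 23.60). Then |RV| = |V − R| = 28.29.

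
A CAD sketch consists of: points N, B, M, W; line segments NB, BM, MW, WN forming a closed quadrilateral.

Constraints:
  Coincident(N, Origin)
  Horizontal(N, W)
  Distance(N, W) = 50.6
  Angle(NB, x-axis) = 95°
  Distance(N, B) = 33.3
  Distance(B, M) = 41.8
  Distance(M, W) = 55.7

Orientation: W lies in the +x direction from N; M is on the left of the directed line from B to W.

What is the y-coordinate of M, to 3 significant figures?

53.1

N is at the origin; NW is horizontal with |NW| = 50.6 and W in +x, so W = (50.6, 0). NB runs at 95.0° with |NB| = 33.3, so B = (-2.90, 33.2). M is determined by |BM| = 41.8 and |MW| = 55.7 together: it lies at the intersection of circle(B, 41.8) and circle(W, 55.7). With |BW| = 63.0, the foot of the radical line on BW is 20.7 from B and the perpendicular offset is √(41.8² − 20.7²) = 36.3. Taking the left-of-BW solution: M = (33.8, 53.1).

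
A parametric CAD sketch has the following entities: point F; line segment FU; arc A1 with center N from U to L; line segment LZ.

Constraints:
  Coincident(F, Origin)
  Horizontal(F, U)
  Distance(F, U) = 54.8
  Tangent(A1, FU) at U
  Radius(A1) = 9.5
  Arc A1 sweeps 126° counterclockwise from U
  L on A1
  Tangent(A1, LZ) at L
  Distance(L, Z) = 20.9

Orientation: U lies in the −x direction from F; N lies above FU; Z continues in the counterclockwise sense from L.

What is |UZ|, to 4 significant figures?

32.32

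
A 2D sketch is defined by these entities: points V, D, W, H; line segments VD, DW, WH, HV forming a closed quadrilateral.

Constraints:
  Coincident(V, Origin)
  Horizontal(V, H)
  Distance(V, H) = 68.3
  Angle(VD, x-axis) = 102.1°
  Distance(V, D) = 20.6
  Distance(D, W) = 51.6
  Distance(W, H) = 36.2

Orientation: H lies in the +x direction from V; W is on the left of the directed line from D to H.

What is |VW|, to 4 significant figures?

54.79

Checks: |DW| = 51.60 ✓; |WH| = 36.20 ✓.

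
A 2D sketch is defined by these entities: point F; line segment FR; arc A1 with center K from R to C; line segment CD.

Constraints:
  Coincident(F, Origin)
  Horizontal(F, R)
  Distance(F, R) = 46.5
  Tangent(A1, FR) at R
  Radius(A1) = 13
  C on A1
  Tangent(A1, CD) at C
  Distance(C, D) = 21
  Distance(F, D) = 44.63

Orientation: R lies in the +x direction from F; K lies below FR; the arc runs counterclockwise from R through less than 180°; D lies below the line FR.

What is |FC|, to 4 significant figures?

35.47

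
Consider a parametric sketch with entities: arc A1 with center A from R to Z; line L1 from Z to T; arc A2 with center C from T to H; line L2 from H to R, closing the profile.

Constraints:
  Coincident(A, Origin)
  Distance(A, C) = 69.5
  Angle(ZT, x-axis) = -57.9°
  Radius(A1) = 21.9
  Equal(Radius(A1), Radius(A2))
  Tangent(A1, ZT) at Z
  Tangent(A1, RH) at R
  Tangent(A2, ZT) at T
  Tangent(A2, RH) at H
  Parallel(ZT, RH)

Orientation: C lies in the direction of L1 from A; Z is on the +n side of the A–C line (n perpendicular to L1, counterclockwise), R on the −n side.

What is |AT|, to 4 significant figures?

72.87

Tangency of A1 to both parallel lines with radius 21.9 puts Z and R at A ± 21.9·n: Z = (18.55, 11.64), R = (-18.55, -11.64). Equal radii place T and H the same way about C: T = C + 21.9·n = (55.48, -47.24), H = C − 21.9·n = (18.38, -70.51). Then |AT| = |T − A| = 72.87.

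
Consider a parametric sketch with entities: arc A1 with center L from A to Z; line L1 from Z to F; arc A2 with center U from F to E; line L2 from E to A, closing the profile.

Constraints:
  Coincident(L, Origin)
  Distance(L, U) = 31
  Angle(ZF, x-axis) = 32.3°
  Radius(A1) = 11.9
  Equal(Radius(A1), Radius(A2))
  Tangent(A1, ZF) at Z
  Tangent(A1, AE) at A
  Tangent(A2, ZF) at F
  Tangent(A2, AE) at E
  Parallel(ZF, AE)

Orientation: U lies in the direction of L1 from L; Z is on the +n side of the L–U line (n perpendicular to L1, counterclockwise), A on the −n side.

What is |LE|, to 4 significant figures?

33.21

Tangency of A1 to both parallel lines with radius 11.9 puts Z and A at L ± 11.9·n: Z = (-6.359, 10.06), A = (6.359, -10.06). Equal radii place F and E the same way about U: F = U + 11.9·n = (19.84, 26.62), E = U − 11.9·n = (32.56, 6.506). Then |LE| = |E − L| = 33.21.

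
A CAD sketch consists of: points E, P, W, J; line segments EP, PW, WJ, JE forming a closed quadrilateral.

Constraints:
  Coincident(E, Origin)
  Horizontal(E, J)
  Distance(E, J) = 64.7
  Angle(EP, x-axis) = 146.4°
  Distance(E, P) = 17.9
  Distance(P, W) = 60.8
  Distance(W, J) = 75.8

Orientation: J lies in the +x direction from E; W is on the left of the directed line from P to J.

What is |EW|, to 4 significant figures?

63.32

E is at the origin; E and J share the same y with |EJ| = 64.7 and J in +x, so J = (64.7, 0). EP runs at 146.4° with |EP| = 17.9, so P = (-14.91, 9.906). W is determined by |PW| = 60.8 and |WJ| = 75.8 together: it lies at the intersection of circle(P, 60.8) and circle(J, 75.8). With |PJ| = 80.22, the foot of the radical line on PJ is 27.34 from P and the perpendicular offset is √(60.8² − 27.34²) = 54.31. Taking the left-of-PJ solution: W = (18.93, 60.42).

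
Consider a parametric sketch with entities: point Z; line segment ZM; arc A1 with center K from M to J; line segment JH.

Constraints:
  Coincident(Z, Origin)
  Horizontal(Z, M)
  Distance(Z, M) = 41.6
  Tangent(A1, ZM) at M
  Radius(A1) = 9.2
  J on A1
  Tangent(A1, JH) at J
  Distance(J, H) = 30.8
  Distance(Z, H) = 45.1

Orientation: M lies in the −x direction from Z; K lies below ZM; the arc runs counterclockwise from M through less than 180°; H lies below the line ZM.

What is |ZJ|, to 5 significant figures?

50.500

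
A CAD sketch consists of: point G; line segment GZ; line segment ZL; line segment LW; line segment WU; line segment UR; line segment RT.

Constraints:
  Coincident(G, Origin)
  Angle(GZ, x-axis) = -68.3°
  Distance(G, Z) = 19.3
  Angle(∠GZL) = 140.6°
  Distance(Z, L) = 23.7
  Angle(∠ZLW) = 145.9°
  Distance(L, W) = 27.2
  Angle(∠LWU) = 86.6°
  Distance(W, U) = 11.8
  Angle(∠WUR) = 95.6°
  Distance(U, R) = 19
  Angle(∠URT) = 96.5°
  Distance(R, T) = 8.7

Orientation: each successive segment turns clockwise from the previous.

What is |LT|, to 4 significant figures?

7.328

G is at the origin; GZ runs at -68.3° with length 19.3, so Z = (7.136, -17.93). ∠GZL = 140.6° gives ZL at -107.7° from the x-axis; with |ZL| = 23.7, L = (-0.06947, -40.51). ∠ZLW = 145.9° gives LW at -141.8° from the x-axis; with |LW| = 27.2, W = (-21.44, -57.33). ∠LWU = 86.6° gives WU at 124.8° from the x-axis; with |WU| = 11.8, U = (-28.18, -47.64). ∠WUR = 95.6° gives UR at 40.40° from the x-axis; with |UR| = 19.0, R = (-13.71, -35.33). ∠URT = 96.5° gives RT at -43.10° from the x-axis; with |RT| = 8.7, T = (-7.358, -41.27). Then |LT| = |T − L| = 7.328.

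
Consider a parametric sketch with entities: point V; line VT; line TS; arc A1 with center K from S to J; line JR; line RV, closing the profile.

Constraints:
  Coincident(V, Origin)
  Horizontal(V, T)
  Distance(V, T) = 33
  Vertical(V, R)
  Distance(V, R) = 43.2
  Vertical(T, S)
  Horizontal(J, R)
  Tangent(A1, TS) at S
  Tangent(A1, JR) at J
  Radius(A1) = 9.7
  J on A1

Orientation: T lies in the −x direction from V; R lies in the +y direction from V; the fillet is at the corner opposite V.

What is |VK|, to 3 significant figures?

40.8

V is at the origin; V and T share the same y with |VT| = 33.0 and T on the −x side, so T = (-33.0, 0.00). VR is vertical with |VR| = 43.2 and R on the +y side, so R = (0.00, 43.2). The virtual corner opposite V is at (-33.0, 43.2). Since A1 is tangent to TS there, KS ⟂ TS and A1 meets JR tangentially, so KJ is at right angles to JR, with radius 9.7, so the center K sits 9.7 in from both sides at K = (-23.3, 33.5). Then |VK| = |K − V| = 40.8.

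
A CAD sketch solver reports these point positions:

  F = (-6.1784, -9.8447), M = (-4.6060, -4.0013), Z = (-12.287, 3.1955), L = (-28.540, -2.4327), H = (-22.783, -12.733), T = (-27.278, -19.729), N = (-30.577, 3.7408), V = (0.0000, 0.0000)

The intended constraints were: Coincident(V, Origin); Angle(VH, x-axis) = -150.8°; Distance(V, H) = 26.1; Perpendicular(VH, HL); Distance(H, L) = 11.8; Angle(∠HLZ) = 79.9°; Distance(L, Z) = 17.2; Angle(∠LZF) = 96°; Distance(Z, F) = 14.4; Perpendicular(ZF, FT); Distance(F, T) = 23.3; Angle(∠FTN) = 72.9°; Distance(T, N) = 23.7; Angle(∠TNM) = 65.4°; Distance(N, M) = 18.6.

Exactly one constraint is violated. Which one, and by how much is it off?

Distance(N, M) = 18.6 — off by 8.50.

V = (0.00, 0.00) ✓; VH at -150.8° ✓; |VH| = 26.10 ✓; ∠(VH, HL) = 90.00° ✓; |HL| = 11.80 ✓; ∠HLZ = 79.90° ✓; |LZ| = 17.20 ✓; ∠LZF = 96.00° ✓; |ZF| = 14.40 ✓; ∠(ZF, FT) = 90.00° ✓; |FT| = 23.30 ✓; ∠FTN = 72.90° ✓; |TN| = 23.70 ✓; ∠TNM = 65.40° ✓; |NM| = 27.10 ✗.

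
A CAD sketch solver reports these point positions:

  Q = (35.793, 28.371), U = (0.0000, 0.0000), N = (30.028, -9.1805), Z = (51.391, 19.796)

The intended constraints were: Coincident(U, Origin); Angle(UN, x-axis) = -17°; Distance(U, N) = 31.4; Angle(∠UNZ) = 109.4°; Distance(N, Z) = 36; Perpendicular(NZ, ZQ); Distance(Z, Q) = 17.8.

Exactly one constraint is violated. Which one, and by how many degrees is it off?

Perpendicular(NZ, ZQ) — off by 7.60°.

U = (0.00, 0.00) ✓; UN at -17.00° ✓; |UN| = 31.40 ✓; ∠UNZ = 109.4° ✓; |NZ| = 36.00 ✓; ∠(NZ, ZQ) = 97.60° ✗; |ZQ| = 17.80 ✓.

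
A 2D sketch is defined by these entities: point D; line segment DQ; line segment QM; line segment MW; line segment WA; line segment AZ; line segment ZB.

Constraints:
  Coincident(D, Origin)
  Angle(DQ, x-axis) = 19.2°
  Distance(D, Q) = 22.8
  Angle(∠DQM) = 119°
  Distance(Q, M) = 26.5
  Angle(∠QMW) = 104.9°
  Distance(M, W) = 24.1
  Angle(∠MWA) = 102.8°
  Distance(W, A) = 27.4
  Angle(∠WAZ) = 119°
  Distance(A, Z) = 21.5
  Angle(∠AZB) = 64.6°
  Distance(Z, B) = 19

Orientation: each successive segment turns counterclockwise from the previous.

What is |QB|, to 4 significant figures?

15.84

D is at the origin; DQ runs at 19.2° with length 22.8, so Q = (21.53, 7.498). ∠DQM = 119.0° gives QM at 80.20° from the x-axis; with |QM| = 26.5, M = (26.04, 33.61). ∠QMW = 104.9° gives MW at 155.3° from the x-axis; with |MW| = 24.1, W = (4.147, 43.68). ∠MWA = 102.8° gives WA at -127.5° from the x-axis; with |WA| = 27.4, A = (-12.53, 21.94). ∠WAZ = 119.0° gives AZ at -66.50° from the x-axis; with |AZ| = 21.5, Z = (-3.960, 2.227). ∠AZB = 64.6° gives ZB at 48.90° from the x-axis; with |ZB| = 19.0, B = (8.530, 16.55). Then |QB| = |B − Q| = 15.84.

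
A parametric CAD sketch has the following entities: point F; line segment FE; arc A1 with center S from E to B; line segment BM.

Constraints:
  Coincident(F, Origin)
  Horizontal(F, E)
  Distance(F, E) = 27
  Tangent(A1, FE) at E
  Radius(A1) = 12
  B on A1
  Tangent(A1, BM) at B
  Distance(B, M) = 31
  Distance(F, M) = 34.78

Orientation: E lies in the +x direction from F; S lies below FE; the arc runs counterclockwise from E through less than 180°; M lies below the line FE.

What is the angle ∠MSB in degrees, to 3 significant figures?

68.8°

F is at the origin; FE is horizontal with |FE| = 27.0 and E on the +x side, so E = (27.0, 0.00). A1 meets FE tangentially, so SE is at right angles to FE, so S = E + (0, -12) = (27.0, -12.0). Since SB ⟂ BM (tangency), |SM| = √(12.0² + 31.0²) = 33.2 regardless of where B sits on A1. So M lies on both circle(F, 34.78) and circle(S, 33.2); the below-FE intersection is M = (2.69, -34.7). B is the foot of the tangent from M: B = (16.2, -6.77).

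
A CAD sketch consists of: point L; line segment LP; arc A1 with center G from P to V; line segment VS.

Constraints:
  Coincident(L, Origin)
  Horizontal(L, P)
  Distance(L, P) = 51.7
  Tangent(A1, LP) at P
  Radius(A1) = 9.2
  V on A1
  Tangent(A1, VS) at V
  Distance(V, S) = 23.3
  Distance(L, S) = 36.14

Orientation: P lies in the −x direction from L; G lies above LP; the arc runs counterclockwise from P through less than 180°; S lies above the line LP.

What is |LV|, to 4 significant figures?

44.84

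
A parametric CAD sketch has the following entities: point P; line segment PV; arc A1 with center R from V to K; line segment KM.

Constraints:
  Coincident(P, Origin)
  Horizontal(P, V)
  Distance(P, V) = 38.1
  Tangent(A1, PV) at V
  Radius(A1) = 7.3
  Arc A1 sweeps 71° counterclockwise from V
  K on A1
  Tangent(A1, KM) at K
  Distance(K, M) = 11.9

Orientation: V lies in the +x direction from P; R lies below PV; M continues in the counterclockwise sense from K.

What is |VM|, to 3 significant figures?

19.4

P is at the origin; P and V share the same y with |PV| = 38.1 and V on the +x side, so V = (38.1, 0.00). A1 meets PV tangentially, so RV is at right angles to PV, so R = V + (0, -7.3) = (38.1, -7.30). On A1, V sits at bearing 90° from R; a 71° counterclockwise sweep puts K at bearing 161°, so K = R + 7.3·(cos 161°, sin 161°) = (31.2, -4.92). The tangent condition forces RK to be normal to KM, so KM runs along (−sin 161°, cos 161°); with |KM| = 11.9, M = (27.3, -16.2). Then |VM| = |M − V| = 19.4.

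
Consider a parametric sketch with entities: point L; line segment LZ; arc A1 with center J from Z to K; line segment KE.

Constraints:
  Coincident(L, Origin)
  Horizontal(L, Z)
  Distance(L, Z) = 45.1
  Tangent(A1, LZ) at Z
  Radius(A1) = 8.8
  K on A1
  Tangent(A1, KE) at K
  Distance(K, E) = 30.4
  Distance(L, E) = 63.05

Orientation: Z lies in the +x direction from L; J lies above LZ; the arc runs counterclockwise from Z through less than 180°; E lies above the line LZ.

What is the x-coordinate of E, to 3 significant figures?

48.5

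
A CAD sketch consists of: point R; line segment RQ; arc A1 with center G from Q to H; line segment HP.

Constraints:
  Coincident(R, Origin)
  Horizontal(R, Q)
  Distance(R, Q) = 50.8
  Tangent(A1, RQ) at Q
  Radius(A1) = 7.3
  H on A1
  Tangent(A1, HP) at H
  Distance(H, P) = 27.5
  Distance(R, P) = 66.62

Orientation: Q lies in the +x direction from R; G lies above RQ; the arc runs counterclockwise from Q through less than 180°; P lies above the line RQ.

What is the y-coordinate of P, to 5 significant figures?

35.158

Checks: R.y = 0.00, Q.y = 0.00 ✓; |GH| = 7.300 ✓; ∠(GH, HP) = 90.00° ✓; |HP| = 27.50 ✓; |RP| = 66.62 ✓.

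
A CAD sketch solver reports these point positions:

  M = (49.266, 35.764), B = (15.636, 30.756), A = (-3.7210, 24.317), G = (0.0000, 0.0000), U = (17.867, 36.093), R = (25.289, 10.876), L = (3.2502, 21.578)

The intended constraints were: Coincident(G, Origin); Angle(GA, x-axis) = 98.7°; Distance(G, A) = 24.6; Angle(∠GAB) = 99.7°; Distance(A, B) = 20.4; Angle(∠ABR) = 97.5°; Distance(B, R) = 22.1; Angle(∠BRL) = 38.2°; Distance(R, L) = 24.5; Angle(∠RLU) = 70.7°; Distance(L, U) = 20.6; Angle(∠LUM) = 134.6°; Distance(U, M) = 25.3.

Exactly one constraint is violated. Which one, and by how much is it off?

Distance(U, M) = 25.3 — off by 6.10.

G = (0.00, 0.00) ✓; GA at 98.70° ✓; |GA| = 24.60 ✓; ∠GAB = 99.70° ✓; |AB| = 20.40 ✓; ∠ABR = 97.50° ✓; |BR| = 22.10 ✓; ∠BRL = 38.20° ✓; |RL| = 24.50 ✓; ∠RLU = 70.70° ✓; |LU| = 20.60 ✓; ∠LUM = 134.6° ✓; |UM| = 31.40 ✗.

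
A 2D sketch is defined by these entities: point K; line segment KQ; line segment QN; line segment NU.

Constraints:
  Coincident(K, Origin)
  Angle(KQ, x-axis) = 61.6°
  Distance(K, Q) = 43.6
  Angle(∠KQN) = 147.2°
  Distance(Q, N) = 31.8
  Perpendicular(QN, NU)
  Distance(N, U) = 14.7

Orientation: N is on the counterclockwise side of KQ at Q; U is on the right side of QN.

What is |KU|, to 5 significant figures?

78.444

K is at the origin; KQ runs at 61.6° with length 43.6, so Q = 43.6·(cos 61.6°, sin 61.6°) = (20.737, 38.353). ∠KQN = 147.2°, so QN runs at 61.6° + (180° − 147.2°) = 94.400° from the x-axis; with |QN| = 31.8, N = Q + 31.8·(cos 94.400°, sin 94.400°) = (18.298, 70.059). QN is perpendicular to NU; with |NU| = 14.7 on the right of QN, U = N + 14.7·(0.99705, 0.076719) = (32.954, 71.187). Then |KU| = |U − K| = 78.444.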